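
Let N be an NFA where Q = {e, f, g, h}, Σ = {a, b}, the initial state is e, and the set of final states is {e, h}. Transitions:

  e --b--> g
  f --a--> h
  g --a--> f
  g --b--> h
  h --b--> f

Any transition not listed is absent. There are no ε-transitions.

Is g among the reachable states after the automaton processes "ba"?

No

Start in {e}.
Read 'b': {e} → {g}.
Read 'a': {g} → {f}.
State g is not in {f}.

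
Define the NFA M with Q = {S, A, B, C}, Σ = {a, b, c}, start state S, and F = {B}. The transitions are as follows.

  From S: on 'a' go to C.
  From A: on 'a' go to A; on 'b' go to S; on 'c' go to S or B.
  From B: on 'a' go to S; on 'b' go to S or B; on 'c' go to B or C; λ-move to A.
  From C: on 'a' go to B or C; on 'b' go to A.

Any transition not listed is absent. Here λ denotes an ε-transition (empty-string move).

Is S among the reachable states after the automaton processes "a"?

No

Start in {S}.
Read 'a': S→{C}; now {C}.
State S is not in {C}.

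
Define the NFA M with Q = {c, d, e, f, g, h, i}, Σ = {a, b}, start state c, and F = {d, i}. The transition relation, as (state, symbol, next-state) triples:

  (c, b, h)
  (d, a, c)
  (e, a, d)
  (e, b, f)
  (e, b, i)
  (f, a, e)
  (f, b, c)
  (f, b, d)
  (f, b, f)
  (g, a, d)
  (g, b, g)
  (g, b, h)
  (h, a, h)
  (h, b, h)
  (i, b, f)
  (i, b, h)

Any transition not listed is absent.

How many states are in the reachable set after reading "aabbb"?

0

Start in {c}.
Read 'a': {c} → ∅.
The set is empty and remains empty for the remaining 4 symbols.
That set has 0 states.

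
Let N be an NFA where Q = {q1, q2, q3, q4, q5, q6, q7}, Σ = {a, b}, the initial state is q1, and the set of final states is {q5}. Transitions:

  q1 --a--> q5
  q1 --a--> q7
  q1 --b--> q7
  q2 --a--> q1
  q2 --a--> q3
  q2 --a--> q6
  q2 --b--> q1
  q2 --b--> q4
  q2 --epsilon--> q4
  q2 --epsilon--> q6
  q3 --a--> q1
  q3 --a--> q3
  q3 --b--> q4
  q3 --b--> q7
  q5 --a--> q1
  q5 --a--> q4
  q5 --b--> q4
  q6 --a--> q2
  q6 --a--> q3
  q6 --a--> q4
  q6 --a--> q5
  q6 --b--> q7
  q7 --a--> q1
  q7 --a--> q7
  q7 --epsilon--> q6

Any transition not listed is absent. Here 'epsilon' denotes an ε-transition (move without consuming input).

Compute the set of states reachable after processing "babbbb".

Start in {q1}.
Read 'b': q1→{q7}; union {q7}; ε-closure = {q6, q7}.
Read 'a': q6→{q2, q3, q4, q5}, q7→{q1, q7}; union {q1, q2, q3, q4, q5, q7}; ε-closure = {q1, q2, q3, q4, q5, q6, q7}.
Read 'b': q1→{q7}, q2→{q1, q4}, q3→{q4, q7}, q4→∅, q5→{q4}, q6→{q7}, q7→∅; union {q1, q4, q7}; ε-closure = {q1, q4, q6, q7}.
Read 'b': q1→{q7}, q4→∅, q6→{q7}, q7→∅; union {q7}; ε-closure = {q6, q7}.
Read 'b': q6→{q7}, q7→∅; union {q7}; ε-closure = {q6, q7}.
Read 'b': q6→{q7}, q7→∅; union {q7}; ε-closure = {q6, q7}.

{q6, q7}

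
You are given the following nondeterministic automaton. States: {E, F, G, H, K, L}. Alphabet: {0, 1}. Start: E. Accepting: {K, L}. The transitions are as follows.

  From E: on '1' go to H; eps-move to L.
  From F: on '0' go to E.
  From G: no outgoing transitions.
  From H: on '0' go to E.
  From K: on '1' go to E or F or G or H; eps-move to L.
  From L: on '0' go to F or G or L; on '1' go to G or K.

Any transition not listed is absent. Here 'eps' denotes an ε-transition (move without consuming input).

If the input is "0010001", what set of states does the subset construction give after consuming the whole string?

{G, H, K, L}

Start: ε-closure({E}) = {E, L}.
Read '0': {E, L} → {F, G, L}.
Read '0': {F, G, L} → {E, F, G, L}.
Read '1': {E, F, G, L} → {G, H, K, L}.
Read '0': {G, H, K, L} → {E, F, G, L}.
Read '0': {E, F, G, L} → {E, F, G, L}.
Read '0': {E, F, G, L} → {E, F, G, L}.
Read '1': {E, F, G, L} → {G, H, K, L}.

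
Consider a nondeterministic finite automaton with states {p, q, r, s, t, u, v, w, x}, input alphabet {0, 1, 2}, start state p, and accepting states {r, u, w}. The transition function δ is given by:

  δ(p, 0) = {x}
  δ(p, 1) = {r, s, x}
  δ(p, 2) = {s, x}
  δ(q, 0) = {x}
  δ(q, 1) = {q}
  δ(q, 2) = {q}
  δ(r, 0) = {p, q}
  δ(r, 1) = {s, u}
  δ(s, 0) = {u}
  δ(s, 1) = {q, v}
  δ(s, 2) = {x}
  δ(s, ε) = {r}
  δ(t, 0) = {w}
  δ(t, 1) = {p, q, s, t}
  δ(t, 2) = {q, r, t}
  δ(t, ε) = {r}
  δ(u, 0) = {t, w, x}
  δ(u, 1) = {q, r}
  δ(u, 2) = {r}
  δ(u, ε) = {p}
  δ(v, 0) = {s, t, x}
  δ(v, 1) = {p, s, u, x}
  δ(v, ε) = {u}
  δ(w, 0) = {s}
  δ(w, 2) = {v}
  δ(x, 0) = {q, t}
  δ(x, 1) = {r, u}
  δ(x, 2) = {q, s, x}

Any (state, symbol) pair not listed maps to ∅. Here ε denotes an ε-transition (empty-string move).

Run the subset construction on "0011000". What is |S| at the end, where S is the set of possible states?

8

Start in {p}.
Read '0': p→{x}; now {x}.
Read '0': x→{q, t}; union {q, t}; ε-closure = {q, r, t}.
Read '1': q→{q}, r→{s, u}, t→{p, q, s, t}; union {p, q, s, t, u}; ε-closure = {p, q, r, s, t, u}.
Read '1': p→{r, s, x}, q→{q}, r→{s, u}, s→{q, v}, t→{p, q, s, t}, u→{q, r}; now {p, q, r, s, t, u, v, x}.
Read '0': p→{x}, q→{x}, r→{p, q}, s→{u}, t→{w}, u→{t, w, x}, v→{s, t, x}, x→{q, t}; union {p, q, s, t, u, w, x}; ε-closure = {p, q, r, s, t, u, w, x}.
Read '0': p→{x}, q→{x}, r→{p, q}, s→{u}, t→{w}, u→{t, w, x}, w→{s}, x→{q, t}; union {p, q, s, t, u, w, x}; ε-closure = {p, q, r, s, t, u, w, x}.
Read '0': p→{x}, q→{x}, r→{p, q}, s→{u}, t→{w}, u→{t, w, x}, w→{s}, x→{q, t}; union {p, q, s, t, u, w, x}; ε-closure = {p, q, r, s, t, u, w, x}.
That set has 8 states.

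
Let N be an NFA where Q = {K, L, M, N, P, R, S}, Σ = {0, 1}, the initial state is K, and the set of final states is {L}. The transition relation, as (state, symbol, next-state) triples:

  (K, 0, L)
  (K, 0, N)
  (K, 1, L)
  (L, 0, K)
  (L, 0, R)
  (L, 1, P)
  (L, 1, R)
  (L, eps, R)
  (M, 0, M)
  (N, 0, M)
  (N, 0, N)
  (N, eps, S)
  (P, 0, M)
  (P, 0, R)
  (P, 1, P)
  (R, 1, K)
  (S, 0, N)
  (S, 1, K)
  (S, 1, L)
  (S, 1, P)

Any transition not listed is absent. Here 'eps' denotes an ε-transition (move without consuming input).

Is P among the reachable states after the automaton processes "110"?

Start in {K}.
Read '1': {K} → {L, R}.
Read '1': {L, R} → {K, P, R}.
Read '0': {K, P, R} → {L, M, N, R, S}.
State P is not in {L, M, N, R, S}.

No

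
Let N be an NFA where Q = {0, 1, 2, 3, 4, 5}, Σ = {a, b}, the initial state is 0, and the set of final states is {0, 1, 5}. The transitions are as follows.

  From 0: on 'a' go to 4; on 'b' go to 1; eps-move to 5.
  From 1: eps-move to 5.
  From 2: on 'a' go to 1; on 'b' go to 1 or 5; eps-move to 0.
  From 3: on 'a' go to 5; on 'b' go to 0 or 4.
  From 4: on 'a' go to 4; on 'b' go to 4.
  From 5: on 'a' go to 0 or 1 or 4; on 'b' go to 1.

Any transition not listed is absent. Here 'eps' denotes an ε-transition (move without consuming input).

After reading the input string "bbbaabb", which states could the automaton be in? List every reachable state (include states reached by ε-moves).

{1, 4, 5}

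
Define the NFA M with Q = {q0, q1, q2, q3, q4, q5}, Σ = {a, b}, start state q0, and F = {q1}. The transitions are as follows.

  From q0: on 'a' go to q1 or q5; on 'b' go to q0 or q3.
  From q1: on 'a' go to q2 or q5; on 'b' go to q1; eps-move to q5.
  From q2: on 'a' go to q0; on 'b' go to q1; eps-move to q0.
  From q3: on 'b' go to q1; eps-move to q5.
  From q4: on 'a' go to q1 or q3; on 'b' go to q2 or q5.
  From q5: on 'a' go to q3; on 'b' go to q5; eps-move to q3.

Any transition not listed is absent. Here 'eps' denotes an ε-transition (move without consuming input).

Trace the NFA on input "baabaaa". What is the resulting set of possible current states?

Start in {q0}.
Read 'b': q0→{q0, q3}; union {q0, q3}; ε-closure = {q0, q3, q5}.
Read 'a': q0→{q1, q5}, q3→∅, q5→{q3}; now {q1, q3, q5}.
Read 'a': q1→{q2, q5}, q3→∅, q5→{q3}; union {q2, q3, q5}; ε-closure = {q0, q2, q3, q5}.
Read 'b': q0→{q0, q3}, q2→{q1}, q3→{q1}, q5→{q5}; now {q0, q1, q3, q5}.
Read 'a': q0→{q1, q5}, q1→{q2, q5}, q3→∅, q5→{q3}; union {q1, q2, q3, q5}; ε-closure = {q0, q1, q2, q3, q5}.
Read 'a': q0→{q1, q5}, q1→{q2, q5}, q2→{q0}, q3→∅, q5→{q3}; now {q0, q1, q2, q3, q5}.
Read 'a': q0→{q1, q5}, q1→{q2, q5}, q2→{q0}, q3→∅, q5→{q3}; now {q0, q1, q2, q3, q5}.

{q0, q1, q2, q3, q5}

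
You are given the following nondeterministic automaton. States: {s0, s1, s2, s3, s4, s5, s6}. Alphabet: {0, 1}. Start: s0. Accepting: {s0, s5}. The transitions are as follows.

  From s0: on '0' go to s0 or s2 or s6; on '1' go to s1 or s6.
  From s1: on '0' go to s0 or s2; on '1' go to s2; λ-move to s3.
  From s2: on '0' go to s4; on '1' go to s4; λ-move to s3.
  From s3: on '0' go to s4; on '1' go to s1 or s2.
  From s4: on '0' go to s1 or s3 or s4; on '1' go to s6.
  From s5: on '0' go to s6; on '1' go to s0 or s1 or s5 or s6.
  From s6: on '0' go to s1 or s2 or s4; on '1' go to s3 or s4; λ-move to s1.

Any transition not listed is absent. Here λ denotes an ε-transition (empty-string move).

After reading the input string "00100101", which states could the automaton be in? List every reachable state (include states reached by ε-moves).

{s1, s2, s3, s4, s6}

Start in {s0}.
Read '0': {s0} → {s0, s1, s2, s3, s6}.
Read '0': {s0, s1, s2, s3, s6} → {s0, s1, s2, s3, s4, s6}.
Read '1': {s0, s1, s2, s3, s4, s6} → {s1, s2, s3, s4, s6}.
Read '0': {s1, s2, s3, s4, s6} → {s0, s1, s2, s3, s4}.
Read '0': {s0, s1, s2, s3, s4} → {s0, s1, s2, s3, s4, s6}.
Read '1': {s0, s1, s2, s3, s4, s6} → {s1, s2, s3, s4, s6}.
Read '0': {s1, s2, s3, s4, s6} → {s0, s1, s2, s3, s4}.
Read '1': {s0, s1, s2, s3, s4} → {s1, s2, s3, s4, s6}.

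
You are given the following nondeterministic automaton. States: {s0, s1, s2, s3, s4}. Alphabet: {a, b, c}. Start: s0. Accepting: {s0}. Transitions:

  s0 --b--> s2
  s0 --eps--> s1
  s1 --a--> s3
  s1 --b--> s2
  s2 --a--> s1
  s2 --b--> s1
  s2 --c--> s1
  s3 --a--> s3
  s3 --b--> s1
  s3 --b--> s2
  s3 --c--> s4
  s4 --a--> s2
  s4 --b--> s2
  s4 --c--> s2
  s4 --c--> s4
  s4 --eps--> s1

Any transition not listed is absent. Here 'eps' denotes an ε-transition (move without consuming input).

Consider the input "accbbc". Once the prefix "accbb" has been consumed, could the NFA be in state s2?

Yes

Start: ε-closure({s0}) = {s0, s1}.
Read 'a': s0→∅, s1→{s3}; now {s3}.
Read 'c': s3→{s4}; union {s4}; ε-closure = {s1, s4}.
Read 'c': s1→∅, s4→{s2, s4}; union {s2, s4}; ε-closure = {s1, s2, s4}.
Read 'b': s1→{s2}, s2→{s1}, s4→{s2}; now {s1, s2}.
Read 'b': s1→{s2}, s2→{s1}; now {s1, s2}.
State s2 is in {s1, s2}.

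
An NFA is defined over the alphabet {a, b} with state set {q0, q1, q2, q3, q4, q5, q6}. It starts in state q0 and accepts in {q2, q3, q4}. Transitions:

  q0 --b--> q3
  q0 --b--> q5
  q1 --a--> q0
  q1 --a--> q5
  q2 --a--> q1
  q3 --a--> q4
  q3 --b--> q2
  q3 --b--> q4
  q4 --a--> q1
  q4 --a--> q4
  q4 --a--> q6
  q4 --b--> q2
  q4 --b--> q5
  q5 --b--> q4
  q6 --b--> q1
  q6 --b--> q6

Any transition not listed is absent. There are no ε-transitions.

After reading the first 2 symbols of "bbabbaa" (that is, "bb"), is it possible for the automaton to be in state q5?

No

Start in {q0}.
Read 'b': {q0} → {q3, q5}.
Read 'b': {q3, q5} → {q2, q4}.
State q5 is not in {q2, q4}.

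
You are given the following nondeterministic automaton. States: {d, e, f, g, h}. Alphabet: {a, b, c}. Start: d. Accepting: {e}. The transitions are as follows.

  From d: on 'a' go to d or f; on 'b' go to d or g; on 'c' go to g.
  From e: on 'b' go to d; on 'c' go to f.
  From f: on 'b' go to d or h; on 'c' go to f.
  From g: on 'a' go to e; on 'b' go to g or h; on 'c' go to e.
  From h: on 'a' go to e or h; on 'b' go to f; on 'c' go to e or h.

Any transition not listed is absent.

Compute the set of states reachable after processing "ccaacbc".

Start in {d}.
Read 'c': d→{g}; now {g}.
Read 'c': g→{e}; now {e}.
Read 'a': e→∅; now ∅.
The set is empty and remains empty for the remaining 4 symbols.

∅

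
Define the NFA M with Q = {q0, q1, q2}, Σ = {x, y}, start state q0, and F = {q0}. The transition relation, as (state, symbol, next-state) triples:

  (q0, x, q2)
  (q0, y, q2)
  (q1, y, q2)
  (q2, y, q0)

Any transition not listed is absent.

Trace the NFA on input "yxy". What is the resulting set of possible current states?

Start in {q0}.
Read 'y': q0→{q2}; now {q2}.
Read 'x': q2→∅; now ∅.
The set is empty and remains empty for the remaining 1 symbol.

∅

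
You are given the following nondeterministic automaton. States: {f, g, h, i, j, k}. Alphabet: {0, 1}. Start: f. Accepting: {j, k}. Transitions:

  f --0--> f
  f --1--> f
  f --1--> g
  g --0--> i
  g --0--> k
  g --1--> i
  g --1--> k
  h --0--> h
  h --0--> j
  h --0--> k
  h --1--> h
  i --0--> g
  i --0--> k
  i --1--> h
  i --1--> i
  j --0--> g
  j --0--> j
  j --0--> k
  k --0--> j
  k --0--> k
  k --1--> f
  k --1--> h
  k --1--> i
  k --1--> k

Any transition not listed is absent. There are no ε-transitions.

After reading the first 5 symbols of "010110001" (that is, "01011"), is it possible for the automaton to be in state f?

Start in {f}.
Read '0': {f} → {f}.
Read '1': {f} → {f, g}.
Read '0': {f, g} → {f, i, k}.
Read '1': {f, i, k} → {f, g, h, i, k}.
Read '1': {f, g, h, i, k} → {f, g, h, i, k}.
State f is in {f, g, h, i, k}.

Yes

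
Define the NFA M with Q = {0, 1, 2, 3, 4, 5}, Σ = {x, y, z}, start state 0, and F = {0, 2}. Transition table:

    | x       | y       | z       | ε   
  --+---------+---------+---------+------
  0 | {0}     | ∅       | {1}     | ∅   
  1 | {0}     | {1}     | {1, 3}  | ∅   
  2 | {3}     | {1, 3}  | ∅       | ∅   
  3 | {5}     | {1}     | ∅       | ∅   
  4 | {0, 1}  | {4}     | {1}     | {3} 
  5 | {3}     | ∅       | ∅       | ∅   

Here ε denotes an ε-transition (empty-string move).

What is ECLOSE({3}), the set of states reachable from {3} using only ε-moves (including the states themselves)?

{3}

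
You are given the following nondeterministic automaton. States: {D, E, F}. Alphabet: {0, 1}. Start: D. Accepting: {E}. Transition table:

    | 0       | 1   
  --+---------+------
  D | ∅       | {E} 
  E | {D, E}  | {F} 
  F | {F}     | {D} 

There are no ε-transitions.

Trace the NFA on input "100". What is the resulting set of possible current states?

{D, E}

Start in {D}.
Read '1': D→{E}; now {E}.
Read '0': E→{D, E}; now {D, E}.
Read '0': D→∅, E→{D, E}; now {D, E}.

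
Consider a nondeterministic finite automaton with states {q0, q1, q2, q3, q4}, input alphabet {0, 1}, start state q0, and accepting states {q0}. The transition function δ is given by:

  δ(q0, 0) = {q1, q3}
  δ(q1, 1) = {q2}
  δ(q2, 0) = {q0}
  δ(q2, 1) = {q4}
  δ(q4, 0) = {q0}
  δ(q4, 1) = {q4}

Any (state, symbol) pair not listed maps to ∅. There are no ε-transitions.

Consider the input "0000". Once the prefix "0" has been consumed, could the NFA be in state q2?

No

Start in {q0}.
Read '0': q0→{q1, q3}; now {q1, q3}.
State q2 is not in {q1, q3}.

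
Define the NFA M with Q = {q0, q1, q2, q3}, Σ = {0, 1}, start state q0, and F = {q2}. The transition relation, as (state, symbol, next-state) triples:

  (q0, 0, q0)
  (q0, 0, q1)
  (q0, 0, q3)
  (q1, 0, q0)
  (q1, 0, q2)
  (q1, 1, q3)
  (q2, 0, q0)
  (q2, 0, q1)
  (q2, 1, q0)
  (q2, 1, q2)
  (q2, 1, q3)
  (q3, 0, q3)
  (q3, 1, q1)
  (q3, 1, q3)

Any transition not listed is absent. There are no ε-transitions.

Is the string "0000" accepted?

Yes

Start in {q0}.
Read '0': {q0} → {q0, q1, q3}.
Read '0': {q0, q1, q3} → {q0, q1, q2, q3}.
Read '0': {q0, q1, q2, q3} → {q0, q1, q2, q3}.
Read '0': {q0, q1, q2, q3} → {q0, q1, q2, q3}.
The final set {q0, q1, q2, q3} contains the accepting state q2.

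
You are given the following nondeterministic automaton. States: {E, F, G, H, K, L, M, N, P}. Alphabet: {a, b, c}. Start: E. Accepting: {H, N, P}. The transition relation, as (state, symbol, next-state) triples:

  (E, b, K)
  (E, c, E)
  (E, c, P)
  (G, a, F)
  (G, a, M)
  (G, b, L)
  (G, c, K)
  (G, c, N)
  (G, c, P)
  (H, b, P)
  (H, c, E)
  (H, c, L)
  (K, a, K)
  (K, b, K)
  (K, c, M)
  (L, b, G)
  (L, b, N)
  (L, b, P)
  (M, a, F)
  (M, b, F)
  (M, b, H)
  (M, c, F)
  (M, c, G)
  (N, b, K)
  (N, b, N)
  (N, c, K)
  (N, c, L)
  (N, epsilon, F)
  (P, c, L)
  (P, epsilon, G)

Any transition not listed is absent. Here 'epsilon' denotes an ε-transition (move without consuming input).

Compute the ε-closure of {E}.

Begin with {E}.
No ε-moves leave this set, so the closure equals the set itself.

{E}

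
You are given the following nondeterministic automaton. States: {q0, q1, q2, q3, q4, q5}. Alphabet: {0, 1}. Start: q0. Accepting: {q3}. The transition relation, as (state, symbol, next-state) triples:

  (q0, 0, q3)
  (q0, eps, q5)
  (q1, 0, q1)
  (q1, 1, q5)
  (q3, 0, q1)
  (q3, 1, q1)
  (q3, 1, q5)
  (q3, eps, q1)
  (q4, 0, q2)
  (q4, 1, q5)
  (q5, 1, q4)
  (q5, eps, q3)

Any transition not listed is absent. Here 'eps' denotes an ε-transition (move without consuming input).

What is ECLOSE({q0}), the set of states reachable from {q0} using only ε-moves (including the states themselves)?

Begin with {q0}.
ε-move q0 → q5; add q5.
ε-move q5 → q3; add q3.
ε-move q3 → q1; add q1.

{q0, q1, q3, q5}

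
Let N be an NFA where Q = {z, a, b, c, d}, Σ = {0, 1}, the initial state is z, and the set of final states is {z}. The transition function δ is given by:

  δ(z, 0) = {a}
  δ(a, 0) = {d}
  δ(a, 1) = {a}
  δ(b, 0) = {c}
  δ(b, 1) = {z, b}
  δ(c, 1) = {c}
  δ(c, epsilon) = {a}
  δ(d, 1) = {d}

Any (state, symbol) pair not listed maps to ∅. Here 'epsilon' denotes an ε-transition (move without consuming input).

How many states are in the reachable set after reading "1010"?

Start in {z}.
Read '1': {z} → ∅.
The set is empty and remains empty for the remaining 3 symbols.
That set has 0 states.

0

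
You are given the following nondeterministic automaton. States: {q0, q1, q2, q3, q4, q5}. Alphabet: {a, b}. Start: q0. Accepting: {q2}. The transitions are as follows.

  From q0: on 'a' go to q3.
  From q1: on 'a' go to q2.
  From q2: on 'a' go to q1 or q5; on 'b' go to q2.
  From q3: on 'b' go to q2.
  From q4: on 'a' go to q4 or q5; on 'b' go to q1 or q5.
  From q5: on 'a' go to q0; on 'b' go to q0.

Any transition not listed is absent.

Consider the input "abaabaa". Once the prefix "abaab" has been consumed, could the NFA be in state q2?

Yes

Start in {q0}.
Read 'a': {q0} → {q3}.
Read 'b': {q3} → {q2}.
Read 'a': {q2} → {q1, q5}.
Read 'a': {q1, q5} → {q0, q2}.
Read 'b': {q0, q2} → {q2}.
State q2 is in {q2}.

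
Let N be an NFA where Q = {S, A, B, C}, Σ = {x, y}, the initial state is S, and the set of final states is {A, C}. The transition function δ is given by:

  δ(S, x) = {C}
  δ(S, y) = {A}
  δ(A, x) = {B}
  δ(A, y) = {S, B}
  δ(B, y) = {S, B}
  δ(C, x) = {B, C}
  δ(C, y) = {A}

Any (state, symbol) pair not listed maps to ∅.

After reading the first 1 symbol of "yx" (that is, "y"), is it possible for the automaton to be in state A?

Start in {S}.
Read 'y': S→{A}; now {A}.
State A is in {A}.

Yes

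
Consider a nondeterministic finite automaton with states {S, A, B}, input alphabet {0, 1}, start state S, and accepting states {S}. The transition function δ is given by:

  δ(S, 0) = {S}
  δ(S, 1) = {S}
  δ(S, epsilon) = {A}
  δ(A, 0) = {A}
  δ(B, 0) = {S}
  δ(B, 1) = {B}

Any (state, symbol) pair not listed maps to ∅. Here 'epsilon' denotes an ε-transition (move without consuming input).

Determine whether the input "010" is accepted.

Start: ε-closure({S}) = {S, A}.
Read '0': S→{S}, A→{A}; now {S, A}.
Read '1': S→{S}, A→∅; union {S}; ε-closure = {S, A}.
Read '0': S→{S}, A→{A}; now {S, A}.
The final set {S, A} contains the accepting state S.

Yes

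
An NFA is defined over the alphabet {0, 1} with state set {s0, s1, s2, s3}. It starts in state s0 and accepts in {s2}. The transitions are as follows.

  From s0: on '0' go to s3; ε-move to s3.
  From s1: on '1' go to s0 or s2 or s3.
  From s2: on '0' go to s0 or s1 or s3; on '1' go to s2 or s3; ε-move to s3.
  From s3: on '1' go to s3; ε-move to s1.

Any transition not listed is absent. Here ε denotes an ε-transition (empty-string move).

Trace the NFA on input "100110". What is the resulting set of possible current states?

{s0, s1, s3}

Start: ε-closure({s0}) = {s0, s1, s3}.
Read '1': s0→∅, s1→{s0, s2, s3}, s3→{s3}; union {s0, s2, s3}; ε-closure = {s0, s1, s2, s3}.
Read '0': s0→{s3}, s1→∅, s2→{s0, s1, s3}, s3→∅; now {s0, s1, s3}.
Read '0': s0→{s3}, s1→∅, s3→∅; union {s3}; ε-closure = {s1, s3}.
Read '1': s1→{s0, s2, s3}, s3→{s3}; union {s0, s2, s3}; ε-closure = {s0, s1, s2, s3}.
Read '1': s0→∅, s1→{s0, s2, s3}, s2→{s2, s3}, s3→{s3}; union {s0, s2, s3}; ε-closure = {s0, s1, s2, s3}.
Read '0': s0→{s3}, s1→∅, s2→{s0, s1, s3}, s3→∅; now {s0, s1, s3}.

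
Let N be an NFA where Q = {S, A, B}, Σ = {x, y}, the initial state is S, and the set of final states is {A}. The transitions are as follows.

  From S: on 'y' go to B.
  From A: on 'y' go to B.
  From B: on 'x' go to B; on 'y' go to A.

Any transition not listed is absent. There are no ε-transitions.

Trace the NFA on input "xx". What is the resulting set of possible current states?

∅

Start in {S}.
Read 'x': S→∅; now ∅.
The set is empty and remains empty for the remaining 1 symbol.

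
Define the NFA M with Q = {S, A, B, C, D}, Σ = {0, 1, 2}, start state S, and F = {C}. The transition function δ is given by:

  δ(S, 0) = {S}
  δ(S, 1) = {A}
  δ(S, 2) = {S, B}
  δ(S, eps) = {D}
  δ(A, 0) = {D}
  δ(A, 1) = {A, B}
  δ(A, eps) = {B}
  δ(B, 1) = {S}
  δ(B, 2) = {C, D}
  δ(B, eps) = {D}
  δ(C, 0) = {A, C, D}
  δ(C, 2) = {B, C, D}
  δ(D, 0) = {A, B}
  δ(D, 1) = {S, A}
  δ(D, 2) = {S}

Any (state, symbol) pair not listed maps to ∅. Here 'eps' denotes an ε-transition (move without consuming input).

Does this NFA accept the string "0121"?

Start: ε-closure({S}) = {S, D}.
Read '0': S→{S}, D→{A, B}; union {S, A, B}; ε-closure = {S, A, B, D}.
Read '1': S→{A}, A→{A, B}, B→{S}, D→{S, A}; union {S, A, B}; ε-closure = {S, A, B, D}.
Read '2': S→{S, B}, A→∅, B→{C, D}, D→{S}; now {S, B, C, D}.
Read '1': S→{A}, B→{S}, C→∅, D→{S, A}; union {S, A}; ε-closure = {S, A, B, D}.
The final set {S, A, B, D} contains no accepting state.

No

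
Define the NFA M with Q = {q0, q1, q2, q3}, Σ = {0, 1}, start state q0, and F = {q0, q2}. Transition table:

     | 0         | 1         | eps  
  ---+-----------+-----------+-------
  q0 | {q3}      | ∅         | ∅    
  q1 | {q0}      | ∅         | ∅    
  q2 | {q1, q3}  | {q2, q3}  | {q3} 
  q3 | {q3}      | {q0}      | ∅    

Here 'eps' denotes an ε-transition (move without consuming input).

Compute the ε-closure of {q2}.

{q2, q3}

Begin with {q2}.
ε-move q2 → q3; add q3.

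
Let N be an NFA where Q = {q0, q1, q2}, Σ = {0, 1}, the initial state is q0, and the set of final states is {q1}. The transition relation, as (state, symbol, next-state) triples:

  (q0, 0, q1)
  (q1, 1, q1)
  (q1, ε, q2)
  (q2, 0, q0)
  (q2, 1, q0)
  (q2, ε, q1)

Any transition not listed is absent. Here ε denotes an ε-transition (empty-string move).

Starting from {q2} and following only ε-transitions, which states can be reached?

Begin with {q2}.
ε-move q2 → q1; add q1.

{q1, q2}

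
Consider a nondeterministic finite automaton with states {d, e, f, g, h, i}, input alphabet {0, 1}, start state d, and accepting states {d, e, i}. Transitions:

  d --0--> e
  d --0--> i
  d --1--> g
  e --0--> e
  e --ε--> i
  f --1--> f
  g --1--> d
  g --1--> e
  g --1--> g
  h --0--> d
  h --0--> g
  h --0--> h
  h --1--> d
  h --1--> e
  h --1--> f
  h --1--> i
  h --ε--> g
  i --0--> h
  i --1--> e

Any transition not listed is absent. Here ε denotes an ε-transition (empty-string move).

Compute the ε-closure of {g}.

{g}

Begin with {g}.
No ε-moves leave this set, so the closure equals the set itself.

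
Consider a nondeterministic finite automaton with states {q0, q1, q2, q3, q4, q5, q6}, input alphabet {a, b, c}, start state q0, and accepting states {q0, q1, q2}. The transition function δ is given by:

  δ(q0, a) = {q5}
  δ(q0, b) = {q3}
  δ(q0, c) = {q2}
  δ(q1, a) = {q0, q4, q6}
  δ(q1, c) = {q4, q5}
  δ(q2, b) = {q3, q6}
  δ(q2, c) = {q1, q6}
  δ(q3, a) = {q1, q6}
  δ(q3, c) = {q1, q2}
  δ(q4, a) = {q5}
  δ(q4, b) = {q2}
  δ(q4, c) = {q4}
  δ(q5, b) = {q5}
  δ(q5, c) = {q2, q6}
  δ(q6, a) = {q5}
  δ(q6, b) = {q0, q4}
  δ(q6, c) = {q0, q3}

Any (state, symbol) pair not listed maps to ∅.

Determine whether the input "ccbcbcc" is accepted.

Start in {q0}.
Read 'c': {q0} → {q2}.
Read 'c': {q2} → {q1, q6}.
Read 'b': {q1, q6} → {q0, q4}.
Read 'c': {q0, q4} → {q2, q4}.
Read 'b': {q2, q4} → {q2, q3, q6}.
Read 'c': {q2, q3, q6} → {q0, q1, q2, q3, q6}.
Read 'c': {q0, q1, q2, q3, q6} → {q0, q1, q2, q3, q4, q5, q6}.
The final set {q0, q1, q2, q3, q4, q5, q6} contains the accepting states q0, q1, q2.

Yes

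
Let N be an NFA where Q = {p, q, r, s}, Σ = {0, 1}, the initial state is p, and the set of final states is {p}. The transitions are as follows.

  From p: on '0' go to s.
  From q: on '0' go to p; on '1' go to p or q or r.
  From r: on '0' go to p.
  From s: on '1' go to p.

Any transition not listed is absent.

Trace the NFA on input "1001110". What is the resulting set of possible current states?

∅

Start in {p}.
Read '1': p→∅; now ∅.
The set is empty and remains empty for the remaining 6 symbols.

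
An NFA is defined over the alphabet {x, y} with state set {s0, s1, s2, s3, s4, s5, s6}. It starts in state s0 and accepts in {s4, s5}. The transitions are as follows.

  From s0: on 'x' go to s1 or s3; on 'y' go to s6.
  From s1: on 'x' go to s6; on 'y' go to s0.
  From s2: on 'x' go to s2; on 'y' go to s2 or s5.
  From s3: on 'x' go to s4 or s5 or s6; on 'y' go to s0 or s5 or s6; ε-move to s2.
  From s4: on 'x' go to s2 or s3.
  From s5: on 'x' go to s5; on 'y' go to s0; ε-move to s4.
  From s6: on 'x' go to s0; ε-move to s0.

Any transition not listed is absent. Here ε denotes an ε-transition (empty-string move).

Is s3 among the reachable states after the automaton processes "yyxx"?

Yes

Start in {s0}.
Read 'y': s0→{s6}; union {s6}; ε-closure = {s0, s6}.
Read 'y': s0→{s6}, s6→∅; union {s6}; ε-closure = {s0, s6}.
Read 'x': s0→{s1, s3}, s6→{s0}; union {s0, s1, s3}; ε-closure = {s0, s1, s2, s3}.
Read 'x': s0→{s1, s3}, s1→{s6}, s2→{s2}, s3→{s4, s5, s6}; union {s1, s2, s3, s4, s5, s6}; ε-closure = {s0, s1, s2, s3, s4, s5, s6}.
State s3 is in {s0, s1, s2, s3, s4, s5, s6}.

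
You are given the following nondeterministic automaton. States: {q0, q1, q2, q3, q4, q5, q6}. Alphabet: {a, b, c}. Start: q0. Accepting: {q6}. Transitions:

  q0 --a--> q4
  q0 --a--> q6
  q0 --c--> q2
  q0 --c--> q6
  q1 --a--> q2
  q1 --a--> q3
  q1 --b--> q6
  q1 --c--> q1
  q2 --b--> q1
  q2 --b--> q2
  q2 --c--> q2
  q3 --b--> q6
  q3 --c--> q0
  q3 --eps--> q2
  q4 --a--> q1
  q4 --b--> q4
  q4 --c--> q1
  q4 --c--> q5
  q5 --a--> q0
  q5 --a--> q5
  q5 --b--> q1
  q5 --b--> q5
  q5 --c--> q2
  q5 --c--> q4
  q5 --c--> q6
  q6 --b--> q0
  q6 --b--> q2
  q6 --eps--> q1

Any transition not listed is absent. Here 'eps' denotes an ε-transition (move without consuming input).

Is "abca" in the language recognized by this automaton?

No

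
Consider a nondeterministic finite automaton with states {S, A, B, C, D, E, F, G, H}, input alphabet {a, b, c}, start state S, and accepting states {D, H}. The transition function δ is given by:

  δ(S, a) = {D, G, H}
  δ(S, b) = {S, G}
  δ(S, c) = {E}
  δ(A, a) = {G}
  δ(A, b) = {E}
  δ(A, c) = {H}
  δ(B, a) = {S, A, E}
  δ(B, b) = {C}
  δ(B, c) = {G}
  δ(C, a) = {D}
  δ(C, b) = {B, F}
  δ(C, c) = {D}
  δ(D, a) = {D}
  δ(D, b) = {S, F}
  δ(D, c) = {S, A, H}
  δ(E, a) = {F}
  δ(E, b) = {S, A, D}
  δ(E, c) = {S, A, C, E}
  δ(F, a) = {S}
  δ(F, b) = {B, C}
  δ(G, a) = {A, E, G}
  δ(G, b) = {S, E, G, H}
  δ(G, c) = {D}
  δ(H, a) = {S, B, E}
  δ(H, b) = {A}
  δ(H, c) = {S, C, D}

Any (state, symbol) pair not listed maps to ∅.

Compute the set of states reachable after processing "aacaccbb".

{S, A, B, C, D, E, F, G, H}

Start in {S}.
Read 'a': S→{D, G, H}; now {D, G, H}.
Read 'a': D→{D}, G→{A, E, G}, H→{S, B, E}; now {S, A, B, D, E, G}.
Read 'c': S→{E}, A→{H}, B→{G}, D→{S, A, H}, E→{S, A, C, E}, G→{D}; now {S, A, C, D, E, G, H}.
Read 'a': S→{D, G, H}, A→{G}, C→{D}, D→{D}, E→{F}, G→{A, E, G}, H→{S, B, E}; now {S, A, B, D, E, F, G, H}.
Read 'c': S→{E}, A→{H}, B→{G}, D→{S, A, H}, E→{S, A, C, E}, F→∅, G→{D}, H→{S, C, D}; now {S, A, C, D, E, G, H}.
Read 'c': S→{E}, A→{H}, C→{D}, D→{S, A, H}, E→{S, A, C, E}, G→{D}, H→{S, C, D}; now {S, A, C, D, E, H}.
Read 'b': S→{S, G}, A→{E}, C→{B, F}, D→{S, F}, E→{S, A, D}, H→{A}; now {S, A, B, D, E, F, G}.
Read 'b': S→{S, G}, A→{E}, B→{C}, D→{S, F}, E→{S, A, D}, F→{B, C}, G→{S, E, G, H}; now {S, A, B, C, D, E, F, G, H}.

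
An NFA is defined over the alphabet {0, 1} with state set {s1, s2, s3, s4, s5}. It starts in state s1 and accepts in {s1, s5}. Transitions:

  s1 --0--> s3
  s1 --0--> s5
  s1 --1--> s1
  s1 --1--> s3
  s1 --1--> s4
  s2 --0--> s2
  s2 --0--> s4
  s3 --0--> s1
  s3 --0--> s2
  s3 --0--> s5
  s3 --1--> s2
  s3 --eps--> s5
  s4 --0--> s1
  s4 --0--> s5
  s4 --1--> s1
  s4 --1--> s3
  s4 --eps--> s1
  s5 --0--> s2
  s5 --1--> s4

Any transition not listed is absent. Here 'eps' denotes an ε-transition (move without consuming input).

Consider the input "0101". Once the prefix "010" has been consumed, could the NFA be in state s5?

Yes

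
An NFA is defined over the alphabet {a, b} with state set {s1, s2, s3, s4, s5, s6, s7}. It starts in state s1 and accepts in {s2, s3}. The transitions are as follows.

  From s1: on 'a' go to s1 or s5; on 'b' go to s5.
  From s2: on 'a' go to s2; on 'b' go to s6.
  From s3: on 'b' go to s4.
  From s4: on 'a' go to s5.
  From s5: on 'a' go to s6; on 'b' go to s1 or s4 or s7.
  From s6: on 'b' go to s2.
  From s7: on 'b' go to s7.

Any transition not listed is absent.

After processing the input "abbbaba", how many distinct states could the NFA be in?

4

Start in {s1}.
Read 'a': s1→{s1, s5}; now {s1, s5}.
Read 'b': s1→{s5}, s5→{s1, s4, s7}; now {s1, s4, s5, s7}.
Read 'b': s1→{s5}, s4→∅, s5→{s1, s4, s7}, s7→{s7}; now {s1, s4, s5, s7}.
Read 'b': s1→{s5}, s4→∅, s5→{s1, s4, s7}, s7→{s7}; now {s1, s4, s5, s7}.
Read 'a': s1→{s1, s5}, s4→{s5}, s5→{s6}, s7→∅; now {s1, s5, s6}.
Read 'b': s1→{s5}, s5→{s1, s4, s7}, s6→{s2}; now {s1, s2, s4, s5, s7}.
Read 'a': s1→{s1, s5}, s2→{s2}, s4→{s5}, s5→{s6}, s7→∅; now {s1, s2, s5, s6}.
That set has 4 states.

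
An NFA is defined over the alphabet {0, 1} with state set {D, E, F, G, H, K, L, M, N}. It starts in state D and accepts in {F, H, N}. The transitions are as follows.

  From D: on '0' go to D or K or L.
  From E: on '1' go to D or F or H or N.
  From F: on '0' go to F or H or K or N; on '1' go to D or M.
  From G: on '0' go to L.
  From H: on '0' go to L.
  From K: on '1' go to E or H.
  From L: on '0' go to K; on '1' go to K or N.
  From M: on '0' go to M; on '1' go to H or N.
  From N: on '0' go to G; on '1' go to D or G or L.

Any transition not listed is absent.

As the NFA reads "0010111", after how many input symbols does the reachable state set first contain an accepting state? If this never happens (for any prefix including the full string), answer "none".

3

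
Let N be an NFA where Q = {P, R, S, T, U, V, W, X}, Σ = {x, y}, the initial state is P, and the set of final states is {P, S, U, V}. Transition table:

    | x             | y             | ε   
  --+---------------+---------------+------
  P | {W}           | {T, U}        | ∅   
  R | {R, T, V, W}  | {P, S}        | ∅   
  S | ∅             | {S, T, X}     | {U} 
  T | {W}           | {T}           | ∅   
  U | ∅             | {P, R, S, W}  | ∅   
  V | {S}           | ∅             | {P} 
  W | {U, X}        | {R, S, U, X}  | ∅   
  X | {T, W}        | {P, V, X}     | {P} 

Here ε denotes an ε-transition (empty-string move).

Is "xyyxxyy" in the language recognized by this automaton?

Start in {P}.
Read 'x': P→{W}; now {W}.
Read 'y': W→{R, S, U, X}; union {R, S, U, X}; ε-closure = {P, R, S, U, X}.
Read 'y': P→{T, U}, R→{P, S}, S→{S, T, X}, U→{P, R, S, W}, X→{P, V, X}; now {P, R, S, T, U, V, W, X}.
Read 'x': P→{W}, R→{R, T, V, W}, S→∅, T→{W}, U→∅, V→{S}, W→{U, X}, X→{T, W}; union {R, S, T, U, V, W, X}; ε-closure = {P, R, S, T, U, V, W, X}.
Read 'x': P→{W}, R→{R, T, V, W}, S→∅, T→{W}, U→∅, V→{S}, W→{U, X}, X→{T, W}; union {R, S, T, U, V, W, X}; ε-closure = {P, R, S, T, U, V, W, X}.
Read 'y': P→{T, U}, R→{P, S}, S→{S, T, X}, T→{T}, U→{P, R, S, W}, V→∅, W→{R, S, U, X}, X→{P, V, X}; now {P, R, S, T, U, V, W, X}.
Read 'y': P→{T, U}, R→{P, S}, S→{S, T, X}, T→{T}, U→{P, R, S, W}, V→∅, W→{R, S, U, X}, X→{P, V, X}; now {P, R, S, T, U, V, W, X}.
The final set {P, R, S, T, U, V, W, X} contains the accepting states P, S, U, V.

Yes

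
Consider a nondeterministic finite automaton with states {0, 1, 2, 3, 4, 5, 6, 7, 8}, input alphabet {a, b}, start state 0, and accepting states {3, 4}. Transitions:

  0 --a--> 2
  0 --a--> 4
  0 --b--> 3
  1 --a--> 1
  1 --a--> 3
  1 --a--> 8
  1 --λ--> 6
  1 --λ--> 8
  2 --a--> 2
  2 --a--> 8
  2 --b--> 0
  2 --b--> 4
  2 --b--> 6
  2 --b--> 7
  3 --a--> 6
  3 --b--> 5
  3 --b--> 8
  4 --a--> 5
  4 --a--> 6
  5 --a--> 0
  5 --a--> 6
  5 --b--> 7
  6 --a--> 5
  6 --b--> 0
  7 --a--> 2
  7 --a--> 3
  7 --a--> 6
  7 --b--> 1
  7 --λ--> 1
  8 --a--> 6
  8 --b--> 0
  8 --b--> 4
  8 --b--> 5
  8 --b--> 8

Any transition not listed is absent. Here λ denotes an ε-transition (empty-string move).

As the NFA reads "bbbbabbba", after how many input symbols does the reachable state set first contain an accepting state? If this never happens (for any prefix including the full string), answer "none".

Start in {0}.
Read 'b': 0→{3}; now {3}.
None of the earlier sets intersect F, but {3} does.

1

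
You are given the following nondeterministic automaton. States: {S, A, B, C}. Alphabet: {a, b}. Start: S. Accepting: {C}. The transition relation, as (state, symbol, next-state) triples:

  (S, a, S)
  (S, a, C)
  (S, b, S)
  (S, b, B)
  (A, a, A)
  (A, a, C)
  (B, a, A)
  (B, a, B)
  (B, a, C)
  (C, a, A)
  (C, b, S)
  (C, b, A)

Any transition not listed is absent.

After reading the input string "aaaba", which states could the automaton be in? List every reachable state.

Start in {S}.
Read 'a': {S} → {S, C}.
Read 'a': {S, C} → {S, A, C}.
Read 'a': {S, A, C} → {S, A, C}.
Read 'b': {S, A, C} → {S, A, B}.
Read 'a': {S, A, B} → {S, A, B, C}.

{S, A, B, C}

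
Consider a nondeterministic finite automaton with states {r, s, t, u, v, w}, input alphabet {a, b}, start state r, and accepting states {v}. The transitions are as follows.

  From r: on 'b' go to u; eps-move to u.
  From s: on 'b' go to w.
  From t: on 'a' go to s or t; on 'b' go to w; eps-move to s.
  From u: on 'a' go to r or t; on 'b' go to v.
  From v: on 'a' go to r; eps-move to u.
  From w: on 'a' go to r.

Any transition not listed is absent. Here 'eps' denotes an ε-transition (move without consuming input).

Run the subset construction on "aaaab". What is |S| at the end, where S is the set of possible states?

Start: ε-closure({r}) = {r, u}.
Read 'a': r→∅, u→{r, t}; union {r, t}; ε-closure = {r, s, t, u}.
Read 'a': r→∅, s→∅, t→{s, t}, u→{r, t}; union {r, s, t}; ε-closure = {r, s, t, u}.
Read 'a': r→∅, s→∅, t→{s, t}, u→{r, t}; union {r, s, t}; ε-closure = {r, s, t, u}.
Read 'a': r→∅, s→∅, t→{s, t}, u→{r, t}; union {r, s, t}; ε-closure = {r, s, t, u}.
Read 'b': r→{u}, s→{w}, t→{w}, u→{v}; now {u, v, w}.
That set has 3 states.

3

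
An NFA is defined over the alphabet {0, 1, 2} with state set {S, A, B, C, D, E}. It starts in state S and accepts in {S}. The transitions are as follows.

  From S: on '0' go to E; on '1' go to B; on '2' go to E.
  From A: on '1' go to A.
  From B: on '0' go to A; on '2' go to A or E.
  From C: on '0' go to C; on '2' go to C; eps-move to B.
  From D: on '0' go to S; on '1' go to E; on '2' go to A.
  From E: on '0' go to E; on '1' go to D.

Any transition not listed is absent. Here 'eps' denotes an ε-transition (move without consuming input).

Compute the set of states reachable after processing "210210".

{S}

Start in {S}.
Read '2': {S} → {E}.
Read '1': {E} → {D}.
Read '0': {D} → {S}.
Read '2': {S} → {E}.
Read '1': {E} → {D}.
Read '0': {D} → {S}.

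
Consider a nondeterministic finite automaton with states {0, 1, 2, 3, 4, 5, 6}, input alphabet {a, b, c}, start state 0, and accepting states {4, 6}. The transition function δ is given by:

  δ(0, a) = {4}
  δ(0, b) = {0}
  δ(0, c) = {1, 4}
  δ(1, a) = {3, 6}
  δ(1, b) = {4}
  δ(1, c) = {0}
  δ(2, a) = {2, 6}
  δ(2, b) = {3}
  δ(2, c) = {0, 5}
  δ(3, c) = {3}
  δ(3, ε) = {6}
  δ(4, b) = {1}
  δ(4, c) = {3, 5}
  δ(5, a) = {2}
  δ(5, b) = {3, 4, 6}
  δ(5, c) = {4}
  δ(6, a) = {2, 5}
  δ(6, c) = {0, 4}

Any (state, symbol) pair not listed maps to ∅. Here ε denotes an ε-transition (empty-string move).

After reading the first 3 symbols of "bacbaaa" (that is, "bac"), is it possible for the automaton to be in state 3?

Start in {0}.
Read 'b': 0→{0}; now {0}.
Read 'a': 0→{4}; now {4}.
Read 'c': 4→{3, 5}; union {3, 5}; ε-closure = {3, 5, 6}.
State 3 is in {3, 5, 6}.

Yes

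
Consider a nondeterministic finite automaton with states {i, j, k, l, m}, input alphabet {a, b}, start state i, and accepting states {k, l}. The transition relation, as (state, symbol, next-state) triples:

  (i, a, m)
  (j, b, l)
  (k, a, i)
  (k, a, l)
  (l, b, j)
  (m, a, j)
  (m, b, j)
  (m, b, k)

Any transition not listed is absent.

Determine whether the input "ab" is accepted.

Yes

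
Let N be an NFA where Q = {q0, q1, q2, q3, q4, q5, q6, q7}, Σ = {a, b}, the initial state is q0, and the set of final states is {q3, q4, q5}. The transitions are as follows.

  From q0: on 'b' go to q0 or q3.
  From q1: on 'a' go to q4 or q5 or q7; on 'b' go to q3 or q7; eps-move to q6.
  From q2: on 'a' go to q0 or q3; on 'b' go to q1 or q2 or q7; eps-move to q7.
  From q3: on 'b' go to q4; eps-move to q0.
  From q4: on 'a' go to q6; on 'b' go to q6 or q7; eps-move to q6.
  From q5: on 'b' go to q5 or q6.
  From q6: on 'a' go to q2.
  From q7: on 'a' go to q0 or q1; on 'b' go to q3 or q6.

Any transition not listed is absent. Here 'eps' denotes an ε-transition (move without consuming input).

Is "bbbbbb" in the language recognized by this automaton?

Yes

Start in {q0}.
Read 'b': {q0} → {q0, q3}.
Read 'b': {q0, q3} → {q0, q3, q4, q6}.
Read 'b': {q0, q3, q4, q6} → {q0, q3, q4, q6, q7}.
Read 'b': {q0, q3, q4, q6, q7} → {q0, q3, q4, q6, q7}.
Read 'b': {q0, q3, q4, q6, q7} → {q0, q3, q4, q6, q7}.
Read 'b': {q0, q3, q4, q6, q7} → {q0, q3, q4, q6, q7}.
The final set {q0, q3, q4, q6, q7} contains the accepting states q3, q4.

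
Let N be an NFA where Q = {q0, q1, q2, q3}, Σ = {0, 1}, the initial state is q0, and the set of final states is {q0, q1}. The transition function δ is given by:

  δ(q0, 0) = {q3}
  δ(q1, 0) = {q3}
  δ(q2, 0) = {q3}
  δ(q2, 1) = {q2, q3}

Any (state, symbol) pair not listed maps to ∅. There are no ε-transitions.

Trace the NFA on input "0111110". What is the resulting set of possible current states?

∅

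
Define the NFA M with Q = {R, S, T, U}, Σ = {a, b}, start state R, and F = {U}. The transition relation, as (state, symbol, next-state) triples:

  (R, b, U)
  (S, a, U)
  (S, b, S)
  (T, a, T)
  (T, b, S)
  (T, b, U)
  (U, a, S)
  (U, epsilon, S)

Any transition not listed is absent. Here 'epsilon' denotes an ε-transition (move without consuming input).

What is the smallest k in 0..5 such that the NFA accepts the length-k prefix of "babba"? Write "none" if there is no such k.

1

Start in {R}.
Read 'b': R→{U}; union {U}; ε-closure = {S, U}.
None of the earlier sets intersect F, but {S, U} does.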